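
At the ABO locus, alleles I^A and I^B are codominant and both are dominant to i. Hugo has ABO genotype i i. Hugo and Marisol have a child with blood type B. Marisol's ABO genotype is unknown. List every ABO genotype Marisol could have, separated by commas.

For each candidate genotype of Marisol, check whether crossing it with i i can produce every observed child phenotype.
  I^A I^A → possible child types {A} ✗
  I^A I^B → possible child types {A, B} ✓
  I^A i → possible child types {O, A} ✗
  I^B I^B → possible child types {B} ✓
  I^B i → possible child types {O, B} ✓
  i i → possible child types {O} ✗

I^A I^B, I^B I^B, I^B i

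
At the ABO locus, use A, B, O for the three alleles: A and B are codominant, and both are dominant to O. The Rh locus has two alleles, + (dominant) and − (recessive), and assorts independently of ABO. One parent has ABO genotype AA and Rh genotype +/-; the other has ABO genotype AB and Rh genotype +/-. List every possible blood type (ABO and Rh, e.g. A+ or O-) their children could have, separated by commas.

A+, A-, AB+, AB-

Gametes from AA × AB give offspring ABO genotypes AA, AB, i.e. phenotypes A, AB.
Rh cross +/- × +/- → phenotypes Rh+, Rh-.
Combining independently: A+, A-, AB+, AB-.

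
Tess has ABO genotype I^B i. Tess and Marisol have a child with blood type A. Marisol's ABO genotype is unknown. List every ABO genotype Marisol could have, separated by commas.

I^A I^A, I^A I^B, I^A i

For each candidate genotype of Marisol, check whether crossing it with I^B i can produce every observed child phenotype.
  I^A I^A → possible child types {A, AB} ✓
  I^A I^B → possible child types {A, B, AB} ✓
  I^A i → possible child types {O, A, B, AB} ✓
  I^B I^B → possible child types {B} ✗
  I^B i → possible child types {O, B} ✗
  i i → possible child types {O, B} ✗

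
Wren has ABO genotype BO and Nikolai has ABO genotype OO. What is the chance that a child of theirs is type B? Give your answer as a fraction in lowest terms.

1/2

ABO cross BO × OO → offspring phenotypes: 1/2 O, 1/2 B.
So P(type B) = 1/2.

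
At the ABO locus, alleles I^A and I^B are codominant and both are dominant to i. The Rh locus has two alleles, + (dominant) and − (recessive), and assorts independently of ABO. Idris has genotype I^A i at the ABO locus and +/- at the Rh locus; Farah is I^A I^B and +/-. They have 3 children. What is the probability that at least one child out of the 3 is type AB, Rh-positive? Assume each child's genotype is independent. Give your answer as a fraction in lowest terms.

1899/4096

ABO cross I^A i × I^A I^B → 1/2 A, 1/4 B, 1/4 AB.
Rh cross +/- × +/- → 3/4 Rh+, 1/4 Rh-; so P(type AB, Rh-positive) = 1/4 × 3/4 = 3/16 per child.
P(none) = (13/16)^3 = 2197/4096; P(at least one) = 1 − 2197/4096 = 1899/4096.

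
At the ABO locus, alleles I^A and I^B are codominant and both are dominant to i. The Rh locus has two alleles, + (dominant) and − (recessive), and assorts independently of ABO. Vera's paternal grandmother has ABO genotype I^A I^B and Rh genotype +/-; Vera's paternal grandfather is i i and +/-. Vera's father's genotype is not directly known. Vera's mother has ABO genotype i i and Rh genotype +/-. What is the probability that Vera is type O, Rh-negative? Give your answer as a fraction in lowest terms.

Vera's father's ABO genotype from I^A I^B × i i: 1/2 I^A i, 1/2 I^B i.
Crossing each possibility with the mother i i and summing P(type O): 1/2·1/2 + 1/2·1/2 = 1/2.
Similarly for Rh via the father's Rh distribution: P(Rh-) = 1/4.
Independent loci: 1/2 × 1/4 = 1/8.

1/8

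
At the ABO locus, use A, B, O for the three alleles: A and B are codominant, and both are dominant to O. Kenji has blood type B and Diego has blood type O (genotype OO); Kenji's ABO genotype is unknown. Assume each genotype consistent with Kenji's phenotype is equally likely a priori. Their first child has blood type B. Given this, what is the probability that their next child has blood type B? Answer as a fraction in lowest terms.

Possible genotypes: Kenji ∈ {BB, BO}; Diego ∈ {OO}.
Weight each parental genotype pair by prior × P(type-B child):
  BB × OO: posterior weight 2/3; P(next child type B) = 1.
  BO × OO: posterior weight 1/3; P(next child type B) = 1/2.
Weighted sum = 5/6.

5/6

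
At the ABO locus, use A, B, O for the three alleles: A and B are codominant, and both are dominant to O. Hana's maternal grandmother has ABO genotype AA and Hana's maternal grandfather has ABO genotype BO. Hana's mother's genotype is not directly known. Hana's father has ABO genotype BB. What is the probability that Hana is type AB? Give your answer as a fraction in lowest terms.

1/2

Hana's mother's ABO genotype from AA × BO: 1/2 AB, 1/2 AO.
Crossing each possibility with the father BB and summing P(type AB): 1/2·1/2 + 1/2·1/2 = 1/2.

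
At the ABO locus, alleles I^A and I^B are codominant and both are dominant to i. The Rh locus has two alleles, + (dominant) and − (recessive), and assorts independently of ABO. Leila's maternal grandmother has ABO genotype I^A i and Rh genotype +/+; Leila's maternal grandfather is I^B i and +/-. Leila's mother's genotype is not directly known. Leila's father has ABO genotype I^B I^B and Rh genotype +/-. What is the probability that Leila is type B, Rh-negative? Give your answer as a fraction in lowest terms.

Leila's mother's ABO genotype from I^A i × I^B i: 1/4 I^A I^B, 1/4 I^A i, 1/4 I^B i, 1/4 i i.
Crossing each possibility with the father I^B I^B and summing P(type B): 1/4·1/2 + 1/4·1/2 + 1/4·1 + 1/4·1 = 3/4.
Similarly for Rh via the mother's Rh distribution: P(Rh-) = 1/8.
Independent loci: 3/4 × 1/8 = 3/32.

3/32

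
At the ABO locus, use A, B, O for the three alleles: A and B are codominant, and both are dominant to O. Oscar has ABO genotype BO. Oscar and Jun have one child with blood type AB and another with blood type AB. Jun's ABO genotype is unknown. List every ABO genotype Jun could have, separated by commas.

AA, AB, AO

For each candidate genotype of Jun, check whether crossing it with BO can produce every observed child phenotype.
  AA → possible child types {A, AB} ✓
  AB → possible child types {A, B, AB} ✓
  AO → possible child types {O, A, B, AB} ✓
  BB → possible child types {B} ✗
  BO → possible child types {O, B} ✗
  OO → possible child types {O, B} ✗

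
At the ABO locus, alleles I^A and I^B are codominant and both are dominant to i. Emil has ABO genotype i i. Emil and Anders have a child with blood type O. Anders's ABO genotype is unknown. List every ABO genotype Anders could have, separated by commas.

For each candidate genotype of Anders, check whether crossing it with i i can produce every observed child phenotype.
  I^A I^A → possible child types {A} ✗
  I^A I^B → possible child types {A, B} ✗
  I^A i → possible child types {O, A} ✓
  I^B I^B → possible child types {B} ✗
  I^B i → possible child types {O, B} ✓
  i i → possible child types {O} ✓

I^A i, I^B i, i i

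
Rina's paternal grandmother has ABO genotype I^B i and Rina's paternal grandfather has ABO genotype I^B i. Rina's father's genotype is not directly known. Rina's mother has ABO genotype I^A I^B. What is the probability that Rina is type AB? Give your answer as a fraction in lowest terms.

1/4

Rina's father's ABO genotype from I^B i × I^B i: 1/4 I^B I^B, 1/2 I^B i, 1/4 i i.
Crossing each possibility with the mother I^A I^B and summing P(type AB): 1/4·1/2 + 1/2·1/4 + 1/4·0 = 1/4.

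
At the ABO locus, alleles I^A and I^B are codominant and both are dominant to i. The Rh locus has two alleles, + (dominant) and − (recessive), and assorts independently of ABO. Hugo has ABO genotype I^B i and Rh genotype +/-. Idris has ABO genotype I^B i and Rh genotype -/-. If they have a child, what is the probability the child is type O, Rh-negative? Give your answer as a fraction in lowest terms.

ABO cross I^B i × I^B i → offspring phenotypes: 1/4 O, 3/4 B.
Rh cross +/- × -/- → 1/2 Rh+, 1/2 Rh-.
Independent loci: P(type O, Rh-negative) = 1/4 × 1/2 = 1/8.

1/8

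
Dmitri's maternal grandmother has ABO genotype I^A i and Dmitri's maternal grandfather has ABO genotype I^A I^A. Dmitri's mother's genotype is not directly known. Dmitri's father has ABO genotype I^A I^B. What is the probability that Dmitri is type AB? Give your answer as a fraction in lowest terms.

3/8

Dmitri's mother's ABO genotype from I^A i × I^A I^A: 1/2 I^A I^A, 1/2 I^A i.
Crossing each possibility with the father I^A I^B and summing P(type AB): 1/2·1/2 + 1/2·1/4 = 3/8.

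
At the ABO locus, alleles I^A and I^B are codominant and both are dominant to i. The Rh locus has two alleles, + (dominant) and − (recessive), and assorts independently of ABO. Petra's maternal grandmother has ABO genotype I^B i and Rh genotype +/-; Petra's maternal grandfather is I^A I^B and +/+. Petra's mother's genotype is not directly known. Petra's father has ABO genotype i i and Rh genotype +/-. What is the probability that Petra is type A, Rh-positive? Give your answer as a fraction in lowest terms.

Petra's mother's ABO genotype from I^B i × I^A I^B: 1/4 I^A I^B, 1/4 I^A i, 1/4 I^B I^B, 1/4 I^B i.
Crossing each possibility with the father i i and summing P(type A): 1/4·1/2 + 1/4·1/2 + 1/4·0 + 1/4·0 = 1/4.
Similarly for Rh via the mother's Rh distribution: P(Rh+) = 7/8.
Independent loci: 1/4 × 7/8 = 7/32.

7/32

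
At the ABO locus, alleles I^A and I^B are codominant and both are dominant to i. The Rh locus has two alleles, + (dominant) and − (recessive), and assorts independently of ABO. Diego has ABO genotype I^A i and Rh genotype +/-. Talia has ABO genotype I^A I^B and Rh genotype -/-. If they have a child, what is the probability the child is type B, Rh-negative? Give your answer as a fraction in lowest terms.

ABO cross I^A i × I^A I^B → offspring phenotypes: 1/2 A, 1/4 B, 1/4 AB.
Rh cross +/- × -/- → 1/2 Rh+, 1/2 Rh-.
Independent loci: P(type B, Rh-negative) = 1/4 × 1/2 = 1/8.

1/8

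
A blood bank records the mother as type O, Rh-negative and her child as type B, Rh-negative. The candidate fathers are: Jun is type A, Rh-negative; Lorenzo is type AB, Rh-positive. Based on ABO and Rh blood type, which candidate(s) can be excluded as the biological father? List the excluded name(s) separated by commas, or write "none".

A candidate is excluded only if no genotype consistent with his phenotype could produce a type B, Rh-negative child with a type O, Rh-negative mother.
Jun (type A, Rh-): no genotype consistent with that phenotype can produce a type-B Rh- child with a type-O mother.

Jun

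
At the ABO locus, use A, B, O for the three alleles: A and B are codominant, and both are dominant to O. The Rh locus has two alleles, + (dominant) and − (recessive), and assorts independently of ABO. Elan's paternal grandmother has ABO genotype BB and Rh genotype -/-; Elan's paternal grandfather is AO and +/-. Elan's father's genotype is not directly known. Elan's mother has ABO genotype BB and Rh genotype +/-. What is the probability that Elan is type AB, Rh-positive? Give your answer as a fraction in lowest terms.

Elan's father's ABO genotype from BB × AO: 1/2 AB, 1/2 BO.
Crossing each possibility with the mother BB and summing P(type AB): 1/2·1/2 + 1/2·0 = 1/4.
Similarly for Rh via the father's Rh distribution: P(Rh+) = 5/8.
Independent loci: 1/4 × 5/8 = 5/32.

5/32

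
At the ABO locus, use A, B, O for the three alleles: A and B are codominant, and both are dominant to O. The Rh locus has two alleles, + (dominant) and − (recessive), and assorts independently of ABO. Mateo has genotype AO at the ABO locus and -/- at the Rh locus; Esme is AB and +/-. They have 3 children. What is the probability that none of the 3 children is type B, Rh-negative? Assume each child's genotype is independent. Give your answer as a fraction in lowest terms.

ABO cross AO × AB → 1/2 A, 1/4 B, 1/4 AB.
Rh cross -/- × +/- → 1/2 Rh+, 1/2 Rh-; so P(type B, Rh-negative) = 1/4 × 1/2 = 1/8 per child.
P(not type B, Rh-negative) = 7/8 for one child; (7/8)^3 = 343/512.

343/512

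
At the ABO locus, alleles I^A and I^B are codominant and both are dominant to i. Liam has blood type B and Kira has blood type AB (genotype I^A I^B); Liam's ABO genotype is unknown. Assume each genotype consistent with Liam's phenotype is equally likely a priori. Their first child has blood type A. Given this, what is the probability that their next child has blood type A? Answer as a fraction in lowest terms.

1/4

Possible genotypes: Liam ∈ {I^B I^B, I^B i}; Kira ∈ {I^A I^B}.
Weight each parental genotype pair by prior × P(type-A child):
  I^B i × I^A I^B: posterior weight 1; P(next child type A) = 1/4.
Weighted sum = 1/4.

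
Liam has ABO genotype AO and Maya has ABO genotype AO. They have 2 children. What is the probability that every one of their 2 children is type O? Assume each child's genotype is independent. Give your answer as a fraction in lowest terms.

ABO cross AO × AO → 1/4 O, 3/4 A.
So P(type O) = 1/4 per child.
All 2 independent: (1/4)^2 = 1/16.

1/16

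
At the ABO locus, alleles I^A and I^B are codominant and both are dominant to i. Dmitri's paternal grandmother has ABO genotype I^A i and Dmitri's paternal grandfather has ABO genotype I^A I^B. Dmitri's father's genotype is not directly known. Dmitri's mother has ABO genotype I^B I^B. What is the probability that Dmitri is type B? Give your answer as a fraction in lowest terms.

1/2

Dmitri's father's ABO genotype from I^A i × I^A I^B: 1/4 I^A I^A, 1/4 I^A I^B, 1/4 I^A i, 1/4 I^B i.
Crossing each possibility with the mother I^B I^B and summing P(type B): 1/4·0 + 1/4·1/2 + 1/4·1/2 + 1/4·1 = 1/2.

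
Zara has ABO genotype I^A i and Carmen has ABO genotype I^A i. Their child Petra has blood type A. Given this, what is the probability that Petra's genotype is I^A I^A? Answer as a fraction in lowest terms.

1/3

Cross I^A i × I^A i → 1/4 I^A I^A, 1/2 I^A i, 1/4 i i.
Type-A genotypes among offspring: I^A I^A (1/4), I^A i (1/2); total 3/4.
P(I^A I^A | type A) = (1/4) / (3/4) = 1/3.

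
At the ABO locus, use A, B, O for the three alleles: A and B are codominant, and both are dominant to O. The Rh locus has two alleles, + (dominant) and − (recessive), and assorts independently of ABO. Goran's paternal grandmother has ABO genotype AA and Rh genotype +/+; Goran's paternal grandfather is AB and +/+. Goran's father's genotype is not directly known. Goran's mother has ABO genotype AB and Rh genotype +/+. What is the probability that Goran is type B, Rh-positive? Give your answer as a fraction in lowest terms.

1/8

Goran's father's ABO genotype from AA × AB: 1/2 AA, 1/2 AB.
Crossing each possibility with the mother AB and summing P(type B): 1/2·0 + 1/2·1/4 = 1/8.
Similarly for Rh via the father's Rh distribution: P(Rh+) = 1.
Independent loci: 1/8 × 1 = 1/8.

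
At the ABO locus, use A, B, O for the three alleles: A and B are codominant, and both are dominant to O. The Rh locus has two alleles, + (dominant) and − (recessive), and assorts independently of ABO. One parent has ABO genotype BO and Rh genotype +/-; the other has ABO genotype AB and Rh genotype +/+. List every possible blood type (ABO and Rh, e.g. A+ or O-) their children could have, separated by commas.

Gametes from BO × AB give offspring ABO genotypes AB, AO, BB, BO, i.e. phenotypes A, B, AB.
Rh cross +/- × +/+ → phenotypes Rh+.
Combining independently: A+, B+, AB+.

A+, B+, AB+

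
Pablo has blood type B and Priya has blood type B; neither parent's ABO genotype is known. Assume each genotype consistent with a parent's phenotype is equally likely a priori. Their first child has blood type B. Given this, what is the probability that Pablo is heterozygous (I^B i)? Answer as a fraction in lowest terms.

Possible genotypes: Pablo ∈ {I^B I^B, I^B i}; Priya ∈ {I^B I^B, I^B i}.
Weight each parental genotype pair by prior × P(type-B child):
  I^B I^B × I^B I^B: posterior weight 4/15.
  I^B I^B × I^B i: posterior weight 4/15.
  I^B i × I^B I^B: posterior weight 4/15.
  I^B i × I^B i: posterior weight 1/5.
Sum the posterior weight over pairs where Pablo is I^B i: 7/15.

7/15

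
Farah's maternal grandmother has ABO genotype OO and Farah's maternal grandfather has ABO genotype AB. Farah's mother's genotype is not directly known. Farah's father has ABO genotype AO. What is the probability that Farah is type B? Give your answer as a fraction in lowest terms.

1/8

Farah's mother's ABO genotype from OO × AB: 1/2 AO, 1/2 BO.
Crossing each possibility with the father AO and summing P(type B): 1/2·0 + 1/2·1/4 = 1/8.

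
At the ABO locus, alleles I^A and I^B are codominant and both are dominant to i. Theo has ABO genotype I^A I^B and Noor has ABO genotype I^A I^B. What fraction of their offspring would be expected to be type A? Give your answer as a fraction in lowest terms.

ABO cross I^A I^B × I^A I^B → offspring phenotypes: 1/4 A, 1/4 B, 1/2 AB.
So P(type A) = 1/4.

1/4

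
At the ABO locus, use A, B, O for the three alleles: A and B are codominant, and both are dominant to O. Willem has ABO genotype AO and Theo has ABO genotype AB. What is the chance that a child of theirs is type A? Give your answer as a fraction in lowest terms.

ABO cross AO × AB → offspring phenotypes: 1/2 A, 1/4 B, 1/4 AB.
So P(type A) = 1/2.

1/2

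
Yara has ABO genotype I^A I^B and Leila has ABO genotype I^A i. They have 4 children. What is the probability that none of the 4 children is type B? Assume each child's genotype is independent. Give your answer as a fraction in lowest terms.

ABO cross I^A I^B × I^A i → 1/2 A, 1/4 B, 1/4 AB.
So P(type B) = 1/4 per child.
P(not type B) = 3/4 for one child; (3/4)^4 = 81/256.

81/256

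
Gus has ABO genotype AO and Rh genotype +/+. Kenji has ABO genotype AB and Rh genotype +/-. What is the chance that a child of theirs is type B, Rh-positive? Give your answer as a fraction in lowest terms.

ABO cross AO × AB → offspring phenotypes: 1/2 A, 1/4 B, 1/4 AB.
Rh cross +/+ × +/- → 1 Rh+.
Independent loci: P(type B, Rh-positive) = 1/4 × 1 = 1/4.

1/4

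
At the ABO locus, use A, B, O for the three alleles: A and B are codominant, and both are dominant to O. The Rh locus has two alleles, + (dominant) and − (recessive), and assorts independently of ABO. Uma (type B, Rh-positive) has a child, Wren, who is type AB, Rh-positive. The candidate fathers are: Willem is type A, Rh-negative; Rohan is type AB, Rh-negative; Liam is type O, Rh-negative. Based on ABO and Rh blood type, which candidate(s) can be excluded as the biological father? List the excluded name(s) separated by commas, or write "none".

A candidate is excluded only if no genotype consistent with his phenotype could produce a type AB, Rh-positive child with a type B, Rh-positive mother.
Liam (type O, Rh-): no genotype consistent with that phenotype can produce a type-AB Rh+ child with a type-B mother.

Liam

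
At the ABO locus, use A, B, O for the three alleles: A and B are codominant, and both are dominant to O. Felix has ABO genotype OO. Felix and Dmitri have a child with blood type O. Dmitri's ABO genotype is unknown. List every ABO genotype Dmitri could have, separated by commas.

For each candidate genotype of Dmitri, check whether crossing it with OO can produce every observed child phenotype.
  AA → possible child types {A} ✗
  AB → possible child types {A, B} ✗
  AO → possible child types {O, A} ✓
  BB → possible child types {B} ✗
  BO → possible child types {O, B} ✓
  OO → possible child types {O} ✓

AO, BO, OO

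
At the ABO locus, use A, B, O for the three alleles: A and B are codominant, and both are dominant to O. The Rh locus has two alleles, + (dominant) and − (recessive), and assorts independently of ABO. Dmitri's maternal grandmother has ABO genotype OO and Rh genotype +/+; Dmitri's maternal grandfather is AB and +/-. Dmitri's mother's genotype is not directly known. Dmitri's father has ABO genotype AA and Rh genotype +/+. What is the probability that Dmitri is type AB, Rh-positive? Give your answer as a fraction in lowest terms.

1/4

Dmitri's mother's ABO genotype from OO × AB: 1/2 AO, 1/2 BO.
Crossing each possibility with the father AA and summing P(type AB): 1/2·0 + 1/2·1/2 = 1/4.
Similarly for Rh via the mother's Rh distribution: P(Rh+) = 1.
Independent loci: 1/4 × 1 = 1/4.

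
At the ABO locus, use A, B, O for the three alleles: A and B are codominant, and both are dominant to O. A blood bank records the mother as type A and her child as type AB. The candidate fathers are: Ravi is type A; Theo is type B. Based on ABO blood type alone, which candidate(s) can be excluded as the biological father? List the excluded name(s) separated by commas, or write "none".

Ravi

A candidate is excluded only if no genotype consistent with his phenotype could produce a type AB child with a type A mother.
Ravi (type A): no genotype consistent with that phenotype can produce a type-AB child with a type-A mother.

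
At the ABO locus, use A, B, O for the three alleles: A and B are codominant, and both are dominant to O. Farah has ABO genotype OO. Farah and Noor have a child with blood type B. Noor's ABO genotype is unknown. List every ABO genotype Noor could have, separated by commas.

AB, BB, BO

For each candidate genotype of Noor, check whether crossing it with OO can produce every observed child phenotype.
  AA → possible child types {A} ✗
  AB → possible child types {A, B} ✓
  AO → possible child types {O, A} ✗
  BB → possible child types {B} ✓
  BO → possible child types {O, B} ✓
  OO → possible child types {O} ✗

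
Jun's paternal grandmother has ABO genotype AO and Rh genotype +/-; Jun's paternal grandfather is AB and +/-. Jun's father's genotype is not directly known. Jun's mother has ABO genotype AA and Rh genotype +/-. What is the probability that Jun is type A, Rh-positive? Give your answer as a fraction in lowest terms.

Jun's father's ABO genotype from AO × AB: 1/4 AA, 1/4 AB, 1/4 AO, 1/4 BO.
Crossing each possibility with the mother AA and summing P(type A): 1/4·1 + 1/4·1/2 + 1/4·1 + 1/4·1/2 = 3/4.
Similarly for Rh via the father's Rh distribution: P(Rh+) = 3/4.
Independent loci: 3/4 × 3/4 = 9/16.

9/16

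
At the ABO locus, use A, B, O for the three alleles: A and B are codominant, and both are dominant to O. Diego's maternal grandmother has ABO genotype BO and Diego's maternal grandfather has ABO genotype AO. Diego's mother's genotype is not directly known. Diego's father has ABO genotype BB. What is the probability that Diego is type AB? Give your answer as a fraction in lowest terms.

Diego's mother's ABO genotype from BO × AO: 1/4 AB, 1/4 AO, 1/4 BO, 1/4 OO.
Crossing each possibility with the father BB and summing P(type AB): 1/4·1/2 + 1/4·1/2 + 1/4·0 + 1/4·0 = 1/4.

1/4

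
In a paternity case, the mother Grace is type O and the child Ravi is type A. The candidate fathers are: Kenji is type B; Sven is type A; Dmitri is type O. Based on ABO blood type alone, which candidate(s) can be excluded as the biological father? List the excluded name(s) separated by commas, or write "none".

Kenji, Dmitri

A candidate is excluded only if no genotype consistent with his phenotype could produce a type A child with a type O mother.
Kenji (type B): no genotype consistent with that phenotype can produce a type-A child with a type-O mother.
Dmitri (type O): no genotype consistent with that phenotype can produce a type-A child with a type-O mother.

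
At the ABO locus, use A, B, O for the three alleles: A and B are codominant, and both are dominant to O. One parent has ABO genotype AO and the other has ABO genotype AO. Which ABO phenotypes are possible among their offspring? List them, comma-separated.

O, A

Gametes from AO × AO give offspring ABO genotypes AA, AO, OO, i.e. phenotypes O, A.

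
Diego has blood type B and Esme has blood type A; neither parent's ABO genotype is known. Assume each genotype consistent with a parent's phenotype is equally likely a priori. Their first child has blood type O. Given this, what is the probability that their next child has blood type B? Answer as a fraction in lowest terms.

1/4

Possible genotypes: Diego ∈ {BB, BO}; Esme ∈ {AA, AO}.
Weight each parental genotype pair by prior × P(type-O child):
  BO × AO: posterior weight 1; P(next child type B) = 1/4.
Weighted sum = 1/4.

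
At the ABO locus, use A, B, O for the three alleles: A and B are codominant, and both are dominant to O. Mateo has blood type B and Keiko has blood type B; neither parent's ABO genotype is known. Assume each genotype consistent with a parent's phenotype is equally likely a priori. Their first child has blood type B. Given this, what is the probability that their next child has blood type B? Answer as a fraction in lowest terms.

19/20

Possible genotypes: Mateo ∈ {BB, BO}; Keiko ∈ {BB, BO}.
Weight each parental genotype pair by prior × P(type-B child):
  BB × BB: posterior weight 4/15; P(next child type B) = 1.
  BB × BO: posterior weight 4/15; P(next child type B) = 1.
  BO × BB: posterior weight 4/15; P(next child type B) = 1.
  BO × BO: posterior weight 1/5; P(next child type B) = 3/4.
Weighted sum = 19/20.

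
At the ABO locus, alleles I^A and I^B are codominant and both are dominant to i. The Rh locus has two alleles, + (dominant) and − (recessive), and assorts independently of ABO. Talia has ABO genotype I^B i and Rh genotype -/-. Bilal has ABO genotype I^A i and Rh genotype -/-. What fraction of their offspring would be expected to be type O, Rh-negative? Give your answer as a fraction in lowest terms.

ABO cross I^B i × I^A i → offspring phenotypes: 1/4 O, 1/4 A, 1/4 B, 1/4 AB.
Rh cross -/- × -/- → 1 Rh-.
Independent loci: P(type O, Rh-negative) = 1/4 × 1 = 1/4.

1/4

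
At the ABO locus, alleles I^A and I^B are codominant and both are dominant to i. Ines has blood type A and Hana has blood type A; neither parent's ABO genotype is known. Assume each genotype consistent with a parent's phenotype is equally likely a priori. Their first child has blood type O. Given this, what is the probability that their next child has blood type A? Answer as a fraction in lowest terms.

3/4

Possible genotypes: Ines ∈ {I^A I^A, I^A i}; Hana ∈ {I^A I^A, I^A i}.
Weight each parental genotype pair by prior × P(type-O child):
  I^A i × I^A i: posterior weight 1; P(next child type A) = 3/4.
Weighted sum = 3/4.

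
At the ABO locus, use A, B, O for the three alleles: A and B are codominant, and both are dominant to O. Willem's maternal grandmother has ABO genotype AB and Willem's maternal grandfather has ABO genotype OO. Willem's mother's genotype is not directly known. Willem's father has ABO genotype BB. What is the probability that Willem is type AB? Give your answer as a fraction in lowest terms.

1/4

Willem's mother's ABO genotype from AB × OO: 1/2 AO, 1/2 BO.
Crossing each possibility with the father BB and summing P(type AB): 1/2·1/2 + 1/2·0 = 1/4.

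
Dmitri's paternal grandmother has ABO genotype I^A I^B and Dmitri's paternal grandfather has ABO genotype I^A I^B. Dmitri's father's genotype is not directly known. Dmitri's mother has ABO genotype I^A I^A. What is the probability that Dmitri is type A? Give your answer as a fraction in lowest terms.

Dmitri's father's ABO genotype from I^A I^B × I^A I^B: 1/4 I^A I^A, 1/2 I^A I^B, 1/4 I^B I^B.
Crossing each possibility with the mother I^A I^A and summing P(type A): 1/4·1 + 1/2·1/2 + 1/4·0 = 1/2.

1/2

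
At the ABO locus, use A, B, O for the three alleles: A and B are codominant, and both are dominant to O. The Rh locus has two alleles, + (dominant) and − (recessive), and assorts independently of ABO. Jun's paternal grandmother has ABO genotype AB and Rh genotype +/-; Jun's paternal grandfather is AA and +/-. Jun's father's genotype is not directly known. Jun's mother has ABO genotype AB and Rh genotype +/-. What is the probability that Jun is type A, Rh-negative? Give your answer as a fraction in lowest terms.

Jun's father's ABO genotype from AB × AA: 1/2 AA, 1/2 AB.
Crossing each possibility with the mother AB and summing P(type A): 1/2·1/2 + 1/2·1/4 = 3/8.
Similarly for Rh via the father's Rh distribution: P(Rh-) = 1/4.
Independent loci: 3/8 × 1/4 = 3/32.

3/32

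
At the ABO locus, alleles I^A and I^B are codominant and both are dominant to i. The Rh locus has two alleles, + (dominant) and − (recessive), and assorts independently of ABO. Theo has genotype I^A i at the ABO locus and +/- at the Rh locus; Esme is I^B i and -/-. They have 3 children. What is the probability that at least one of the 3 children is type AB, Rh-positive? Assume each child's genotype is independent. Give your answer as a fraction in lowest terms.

ABO cross I^A i × I^B i → 1/4 O, 1/4 A, 1/4 B, 1/4 AB.
Rh cross +/- × -/- → 1/2 Rh+, 1/2 Rh-; so P(type AB, Rh-positive) = 1/4 × 1/2 = 1/8 per child.
P(none) = (7/8)^3 = 343/512; P(at least one) = 1 − 343/512 = 169/512.

169/512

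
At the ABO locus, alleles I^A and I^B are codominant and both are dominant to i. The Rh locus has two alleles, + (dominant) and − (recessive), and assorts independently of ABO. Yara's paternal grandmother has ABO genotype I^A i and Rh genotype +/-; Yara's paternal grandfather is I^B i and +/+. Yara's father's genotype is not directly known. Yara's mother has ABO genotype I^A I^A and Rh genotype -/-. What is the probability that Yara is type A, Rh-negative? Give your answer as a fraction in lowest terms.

3/16

Yara's father's ABO genotype from I^A i × I^B i: 1/4 I^A I^B, 1/4 I^A i, 1/4 I^B i, 1/4 i i.
Crossing each possibility with the mother I^A I^A and summing P(type A): 1/4·1/2 + 1/4·1 + 1/4·1/2 + 1/4·1 = 3/4.
Similarly for Rh via the father's Rh distribution: P(Rh-) = 1/4.
Independent loci: 3/4 × 1/4 = 3/16.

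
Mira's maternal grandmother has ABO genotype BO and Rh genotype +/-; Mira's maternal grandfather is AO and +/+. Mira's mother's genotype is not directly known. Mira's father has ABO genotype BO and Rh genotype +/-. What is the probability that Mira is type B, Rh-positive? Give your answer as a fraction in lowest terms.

7/16

Mira's mother's ABO genotype from BO × AO: 1/4 AB, 1/4 AO, 1/4 BO, 1/4 OO.
Crossing each possibility with the father BO and summing P(type B): 1/4·1/2 + 1/4·1/4 + 1/4·3/4 + 1/4·1/2 = 1/2.
Similarly for Rh via the mother's Rh distribution: P(Rh+) = 7/8.
Independent loci: 1/2 × 7/8 = 7/16.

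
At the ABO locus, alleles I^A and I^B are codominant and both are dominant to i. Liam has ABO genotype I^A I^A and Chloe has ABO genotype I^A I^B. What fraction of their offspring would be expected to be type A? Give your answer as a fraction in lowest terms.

1/2

ABO cross I^A I^A × I^A I^B → offspring phenotypes: 1/2 A, 1/2 AB.
So P(type A) = 1/2.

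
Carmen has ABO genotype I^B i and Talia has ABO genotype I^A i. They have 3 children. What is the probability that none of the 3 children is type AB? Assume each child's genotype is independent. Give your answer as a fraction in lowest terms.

27/64

ABO cross I^B i × I^A i → 1/4 O, 1/4 A, 1/4 B, 1/4 AB.
So P(type AB) = 1/4 per child.
P(not type AB) = 3/4 for one child; (3/4)^3 = 27/64.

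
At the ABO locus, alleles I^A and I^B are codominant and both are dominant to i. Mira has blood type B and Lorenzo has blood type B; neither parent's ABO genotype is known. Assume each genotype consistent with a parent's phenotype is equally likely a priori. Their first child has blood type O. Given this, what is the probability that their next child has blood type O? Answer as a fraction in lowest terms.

1/4

Possible genotypes: Mira ∈ {I^B I^B, I^B i}; Lorenzo ∈ {I^B I^B, I^B i}.
Weight each parental genotype pair by prior × P(type-O child):
  I^B i × I^B i: posterior weight 1; P(next child type O) = 1/4.
Weighted sum = 1/4.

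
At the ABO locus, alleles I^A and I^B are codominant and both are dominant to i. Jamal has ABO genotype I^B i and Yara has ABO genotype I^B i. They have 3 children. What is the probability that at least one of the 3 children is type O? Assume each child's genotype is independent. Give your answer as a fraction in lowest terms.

ABO cross I^B i × I^B i → 1/4 O, 3/4 B.
So P(type O) = 1/4 per child.
P(none) = (3/4)^3 = 27/64; P(at least one) = 1 − 27/64 = 37/64.

37/64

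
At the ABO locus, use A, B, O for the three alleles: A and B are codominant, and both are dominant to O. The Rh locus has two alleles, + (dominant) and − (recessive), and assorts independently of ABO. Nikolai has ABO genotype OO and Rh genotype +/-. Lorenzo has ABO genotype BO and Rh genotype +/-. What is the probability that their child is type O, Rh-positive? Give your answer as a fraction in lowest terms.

ABO cross OO × BO → offspring phenotypes: 1/2 O, 1/2 B.
Rh cross +/- × +/- → 3/4 Rh+, 1/4 Rh-.
Independent loci: P(type O, Rh-positive) = 1/2 × 3/4 = 3/8.

3/8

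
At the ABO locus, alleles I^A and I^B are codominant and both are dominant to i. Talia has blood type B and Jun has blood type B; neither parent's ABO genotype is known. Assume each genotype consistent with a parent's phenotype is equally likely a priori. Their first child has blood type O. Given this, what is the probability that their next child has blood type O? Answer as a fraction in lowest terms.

Possible genotypes: Talia ∈ {I^B I^B, I^B i}; Jun ∈ {I^B I^B, I^B i}.
Weight each parental genotype pair by prior × P(type-O child):
  I^B i × I^B i: posterior weight 1; P(next child type O) = 1/4.
Weighted sum = 1/4.

1/4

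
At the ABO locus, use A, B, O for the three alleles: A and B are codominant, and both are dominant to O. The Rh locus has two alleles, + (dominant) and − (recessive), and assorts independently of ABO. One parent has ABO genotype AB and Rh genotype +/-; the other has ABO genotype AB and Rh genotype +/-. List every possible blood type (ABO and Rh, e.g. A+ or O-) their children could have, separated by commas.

A+, A-, B+, B-, AB+, AB-

Gametes from AB × AB give offspring ABO genotypes AA, AB, BB, i.e. phenotypes A, B, AB.
Rh cross +/- × +/- → phenotypes Rh+, Rh-.
Combining independently: A+, A-, B+, B-, AB+, AB-.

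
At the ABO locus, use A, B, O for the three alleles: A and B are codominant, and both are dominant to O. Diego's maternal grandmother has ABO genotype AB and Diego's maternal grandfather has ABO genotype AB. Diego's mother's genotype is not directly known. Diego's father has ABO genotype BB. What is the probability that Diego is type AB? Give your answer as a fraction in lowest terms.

Diego's mother's ABO genotype from AB × AB: 1/4 AA, 1/2 AB, 1/4 BB.
Crossing each possibility with the father BB and summing P(type AB): 1/4·1 + 1/2·1/2 + 1/4·0 = 1/2.

1/2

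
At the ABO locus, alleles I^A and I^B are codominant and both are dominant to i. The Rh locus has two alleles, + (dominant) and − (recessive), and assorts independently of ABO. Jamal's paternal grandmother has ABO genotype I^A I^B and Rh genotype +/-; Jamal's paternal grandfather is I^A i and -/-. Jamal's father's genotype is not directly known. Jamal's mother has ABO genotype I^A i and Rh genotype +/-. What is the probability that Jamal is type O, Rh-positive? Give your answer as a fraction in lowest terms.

Jamal's father's ABO genotype from I^A I^B × I^A i: 1/4 I^A I^A, 1/4 I^A I^B, 1/4 I^A i, 1/4 I^B i.
Crossing each possibility with the mother I^A i and summing P(type O): 1/4·0 + 1/4·0 + 1/4·1/4 + 1/4·1/4 = 1/8.
Similarly for Rh via the father's Rh distribution: P(Rh+) = 5/8.
Independent loci: 1/8 × 5/8 = 5/64.

5/64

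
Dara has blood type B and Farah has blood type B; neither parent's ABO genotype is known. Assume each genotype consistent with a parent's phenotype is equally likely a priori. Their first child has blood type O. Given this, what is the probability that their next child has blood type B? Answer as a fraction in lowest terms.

3/4

Possible genotypes: Dara ∈ {BB, BO}; Farah ∈ {BB, BO}.
Weight each parental genotype pair by prior × P(type-O child):
  BO × BO: posterior weight 1; P(next child type B) = 3/4.
Weighted sum = 3/4.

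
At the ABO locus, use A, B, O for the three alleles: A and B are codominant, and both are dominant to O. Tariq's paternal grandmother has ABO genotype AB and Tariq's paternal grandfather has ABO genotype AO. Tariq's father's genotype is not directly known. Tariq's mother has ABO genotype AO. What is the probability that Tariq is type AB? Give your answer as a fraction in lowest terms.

1/8

Tariq's father's ABO genotype from AB × AO: 1/4 AA, 1/4 AB, 1/4 AO, 1/4 BO.
Crossing each possibility with the mother AO and summing P(type AB): 1/4·0 + 1/4·1/4 + 1/4·0 + 1/4·1/4 = 1/8.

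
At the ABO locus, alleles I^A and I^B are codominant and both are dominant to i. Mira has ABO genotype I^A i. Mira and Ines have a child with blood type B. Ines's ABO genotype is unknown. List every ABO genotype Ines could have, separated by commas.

For each candidate genotype of Ines, check whether crossing it with I^A i can produce every observed child phenotype.
  I^A I^A → possible child types {A} ✗
  I^A I^B → possible child types {A, B, AB} ✓
  I^A i → possible child types {O, A} ✗
  I^B I^B → possible child types {B, AB} ✓
  I^B i → possible child types {O, A, B, AB} ✓
  i i → possible child types {O, A} ✗

I^A I^B, I^B I^B, I^B i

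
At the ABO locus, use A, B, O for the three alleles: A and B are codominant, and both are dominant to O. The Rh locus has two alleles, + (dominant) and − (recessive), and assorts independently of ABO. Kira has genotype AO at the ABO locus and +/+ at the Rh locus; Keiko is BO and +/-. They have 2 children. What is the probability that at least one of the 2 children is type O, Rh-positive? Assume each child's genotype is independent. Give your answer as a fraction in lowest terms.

7/16

ABO cross AO × BO → 1/4 O, 1/4 A, 1/4 B, 1/4 AB.
Rh cross +/+ × +/- → 1 Rh+; so P(type O, Rh-positive) = 1/4 × 1 = 1/4 per child.
P(none) = (3/4)^2 = 9/16; P(at least one) = 1 − 9/16 = 7/16.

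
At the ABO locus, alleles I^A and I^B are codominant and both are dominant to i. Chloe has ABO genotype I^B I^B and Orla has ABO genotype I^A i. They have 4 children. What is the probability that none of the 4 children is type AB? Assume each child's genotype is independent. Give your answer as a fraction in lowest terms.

1/16

ABO cross I^B I^B × I^A i → 1/2 B, 1/2 AB.
So P(type AB) = 1/2 per child.
P(not type AB) = 1/2 for one child; (1/2)^4 = 1/16.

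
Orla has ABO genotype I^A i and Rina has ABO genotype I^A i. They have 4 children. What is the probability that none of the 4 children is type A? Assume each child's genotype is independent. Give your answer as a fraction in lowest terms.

1/256

ABO cross I^A i × I^A i → 1/4 O, 3/4 A.
So P(type A) = 3/4 per child.
P(not type A) = 1/4 for one child; (1/4)^4 = 1/256.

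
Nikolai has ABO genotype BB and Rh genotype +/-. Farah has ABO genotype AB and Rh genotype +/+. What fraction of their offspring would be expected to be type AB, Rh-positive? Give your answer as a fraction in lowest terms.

1/2

ABO cross BB × AB → offspring phenotypes: 1/2 B, 1/2 AB.
Rh cross +/- × +/+ → 1 Rh+.
Independent loci: P(type AB, Rh-positive) = 1/2 × 1 = 1/2.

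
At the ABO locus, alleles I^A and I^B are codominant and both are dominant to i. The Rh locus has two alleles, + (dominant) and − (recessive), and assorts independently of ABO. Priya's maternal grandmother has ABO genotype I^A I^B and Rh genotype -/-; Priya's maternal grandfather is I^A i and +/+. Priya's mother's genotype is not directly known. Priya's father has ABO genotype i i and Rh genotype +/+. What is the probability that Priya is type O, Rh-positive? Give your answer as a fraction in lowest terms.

Priya's mother's ABO genotype from I^A I^B × I^A i: 1/4 I^A I^A, 1/4 I^A I^B, 1/4 I^A i, 1/4 I^B i.
Crossing each possibility with the father i i and summing P(type O): 1/4·0 + 1/4·0 + 1/4·1/2 + 1/4·1/2 = 1/4.
Similarly for Rh via the mother's Rh distribution: P(Rh+) = 1.
Independent loci: 1/4 × 1 = 1/4.

1/4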